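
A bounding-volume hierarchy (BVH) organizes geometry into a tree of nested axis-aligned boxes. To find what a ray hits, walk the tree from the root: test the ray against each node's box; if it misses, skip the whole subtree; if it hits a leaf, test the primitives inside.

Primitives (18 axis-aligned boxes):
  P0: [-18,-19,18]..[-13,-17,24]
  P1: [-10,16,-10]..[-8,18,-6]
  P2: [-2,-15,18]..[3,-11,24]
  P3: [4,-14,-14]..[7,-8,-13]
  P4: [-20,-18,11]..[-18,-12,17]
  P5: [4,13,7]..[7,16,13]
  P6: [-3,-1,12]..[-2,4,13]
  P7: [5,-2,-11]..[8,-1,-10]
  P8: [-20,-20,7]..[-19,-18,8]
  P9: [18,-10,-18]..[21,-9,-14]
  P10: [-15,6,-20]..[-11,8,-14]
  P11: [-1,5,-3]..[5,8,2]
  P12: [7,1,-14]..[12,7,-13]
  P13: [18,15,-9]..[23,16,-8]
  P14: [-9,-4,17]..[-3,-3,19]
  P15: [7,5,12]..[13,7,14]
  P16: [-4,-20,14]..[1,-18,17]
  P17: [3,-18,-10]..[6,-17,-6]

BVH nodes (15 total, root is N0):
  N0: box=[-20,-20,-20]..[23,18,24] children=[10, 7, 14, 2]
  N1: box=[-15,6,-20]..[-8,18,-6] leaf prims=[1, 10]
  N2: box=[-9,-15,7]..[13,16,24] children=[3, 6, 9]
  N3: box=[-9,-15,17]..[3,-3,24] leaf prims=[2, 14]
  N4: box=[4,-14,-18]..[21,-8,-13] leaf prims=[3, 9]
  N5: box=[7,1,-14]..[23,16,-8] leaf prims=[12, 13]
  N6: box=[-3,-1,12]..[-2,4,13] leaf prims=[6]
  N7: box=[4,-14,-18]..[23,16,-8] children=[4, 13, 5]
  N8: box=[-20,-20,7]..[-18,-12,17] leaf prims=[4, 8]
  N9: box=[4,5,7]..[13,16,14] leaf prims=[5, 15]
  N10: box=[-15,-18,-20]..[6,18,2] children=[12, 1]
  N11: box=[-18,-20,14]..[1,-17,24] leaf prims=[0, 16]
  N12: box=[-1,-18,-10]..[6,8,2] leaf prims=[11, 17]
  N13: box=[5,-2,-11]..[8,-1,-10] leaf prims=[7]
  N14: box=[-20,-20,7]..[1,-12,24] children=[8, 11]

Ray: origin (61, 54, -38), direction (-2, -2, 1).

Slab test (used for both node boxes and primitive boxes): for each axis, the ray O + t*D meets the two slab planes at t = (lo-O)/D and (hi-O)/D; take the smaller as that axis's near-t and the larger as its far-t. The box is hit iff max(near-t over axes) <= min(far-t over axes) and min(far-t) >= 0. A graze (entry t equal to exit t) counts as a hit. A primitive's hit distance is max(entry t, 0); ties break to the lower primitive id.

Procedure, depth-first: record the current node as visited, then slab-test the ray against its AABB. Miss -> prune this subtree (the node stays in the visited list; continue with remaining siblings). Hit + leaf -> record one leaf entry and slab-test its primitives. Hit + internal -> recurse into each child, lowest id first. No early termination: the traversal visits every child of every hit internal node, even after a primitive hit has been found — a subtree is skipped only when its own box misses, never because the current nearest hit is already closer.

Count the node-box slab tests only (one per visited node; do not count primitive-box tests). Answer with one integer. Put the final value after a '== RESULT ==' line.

Traverse from the root:
N0 x:[19,81/2] y:[18,37] z:[18,62] -> hit [19,37], descend [2, 7, 10, 14]
  N2 x:[24,35] y:[19,69/2] z:[45,62] -> miss, prune
  N7 x:[19,57/2] y:[19,34] z:[20,30] -> hit [20,57/2], descend [4, 5, 13]
    N4 x:[20,57/2] y:[31,34] z:[20,25] -> miss, prune
    N5 x:[19,27] y:[19,53/2] z:[24,30] -> hit [24,53/2] leaf, test {P12@t=49/2, P13(miss)}
    N13 x:[53/2,28] y:[55/2,28] z:[27,28] -> hit [55/2,28] leaf, test {P7@t=55/2}
  N10 x:[55/2,38] y:[18,36] z:[18,40] -> hit [55/2,36], descend [1, 12]
    N1 x:[69/2,38] y:[18,24] z:[18,32] -> miss, prune
    N12 x:[55/2,31] y:[23,36] z:[28,40] -> hit [28,31] leaf, test {P11(miss), P17(miss)}
  N14 x:[30,81/2] y:[33,37] z:[45,62] -> miss, prune

Summary -> nodes [0, 2, 7, 4, 5, 13, 10, 1, 12, 14]; box-tests=10; leaf-entries=3; first=P12

== RESULT ==
10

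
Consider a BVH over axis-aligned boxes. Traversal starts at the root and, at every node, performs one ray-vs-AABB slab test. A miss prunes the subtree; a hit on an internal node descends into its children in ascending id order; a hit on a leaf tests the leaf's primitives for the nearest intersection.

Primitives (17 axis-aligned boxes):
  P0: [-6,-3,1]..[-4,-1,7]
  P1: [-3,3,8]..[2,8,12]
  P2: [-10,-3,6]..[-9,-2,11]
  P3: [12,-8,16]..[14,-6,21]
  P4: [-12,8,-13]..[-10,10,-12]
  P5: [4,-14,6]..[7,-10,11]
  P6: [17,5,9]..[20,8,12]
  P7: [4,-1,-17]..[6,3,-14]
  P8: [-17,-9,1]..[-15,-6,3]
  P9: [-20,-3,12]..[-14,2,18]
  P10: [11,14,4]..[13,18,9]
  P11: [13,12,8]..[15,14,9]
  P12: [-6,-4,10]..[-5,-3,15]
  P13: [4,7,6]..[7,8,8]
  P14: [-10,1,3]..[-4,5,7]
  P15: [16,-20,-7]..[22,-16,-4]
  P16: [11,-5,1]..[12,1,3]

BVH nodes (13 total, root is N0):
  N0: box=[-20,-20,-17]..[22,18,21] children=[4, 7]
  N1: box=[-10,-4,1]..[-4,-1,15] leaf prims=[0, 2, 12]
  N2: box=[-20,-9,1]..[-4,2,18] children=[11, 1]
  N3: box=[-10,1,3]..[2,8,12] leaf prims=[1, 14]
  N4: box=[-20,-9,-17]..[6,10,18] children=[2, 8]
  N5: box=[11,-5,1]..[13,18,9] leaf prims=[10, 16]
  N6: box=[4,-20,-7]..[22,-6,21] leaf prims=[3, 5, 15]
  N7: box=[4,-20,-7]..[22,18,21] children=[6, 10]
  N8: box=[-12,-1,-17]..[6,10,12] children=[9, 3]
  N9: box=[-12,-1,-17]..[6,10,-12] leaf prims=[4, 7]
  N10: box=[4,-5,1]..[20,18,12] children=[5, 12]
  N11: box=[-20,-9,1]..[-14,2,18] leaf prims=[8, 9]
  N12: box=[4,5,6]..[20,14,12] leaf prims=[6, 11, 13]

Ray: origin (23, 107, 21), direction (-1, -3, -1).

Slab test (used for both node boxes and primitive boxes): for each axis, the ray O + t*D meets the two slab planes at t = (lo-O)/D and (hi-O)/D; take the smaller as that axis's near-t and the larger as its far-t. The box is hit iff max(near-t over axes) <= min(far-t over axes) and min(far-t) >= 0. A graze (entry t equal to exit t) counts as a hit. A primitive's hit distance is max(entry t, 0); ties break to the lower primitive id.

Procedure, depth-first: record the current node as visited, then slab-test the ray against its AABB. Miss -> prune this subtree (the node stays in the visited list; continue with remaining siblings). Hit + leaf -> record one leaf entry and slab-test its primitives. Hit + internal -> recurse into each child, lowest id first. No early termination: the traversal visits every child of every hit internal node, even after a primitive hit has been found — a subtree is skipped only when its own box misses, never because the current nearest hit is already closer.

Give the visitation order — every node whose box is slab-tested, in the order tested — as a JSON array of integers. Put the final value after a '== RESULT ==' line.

Traverse from the root:
N0 x:[1,43] y:[89/3,127/3] z:[0,38] -> hit [89/3,38], descend [4, 7]
  N4 x:[17,43] y:[97/3,116/3] z:[3,38] -> hit [97/3,38], descend [2, 8]
    N2 x:[27,43] y:[35,116/3] z:[3,20] -> miss, prune
    N8 x:[17,35] y:[97/3,36] z:[9,38] -> hit [97/3,35], descend [3, 9]
      N3 x:[21,33] y:[33,106/3] z:[9,18] -> miss, prune
      N9 x:[17,35] y:[97/3,36] z:[33,38] -> hit [33,35] leaf, test {P4@t=33, P7(miss)}
  N7 x:[1,19] y:[89/3,127/3] z:[0,28] -> miss, prune

Summary -> nodes [0, 4, 2, 8, 3, 9, 7]; box-tests=7; leaf-entries=1; first=P4

== RESULT ==
[0, 4, 2, 8, 3, 9, 7]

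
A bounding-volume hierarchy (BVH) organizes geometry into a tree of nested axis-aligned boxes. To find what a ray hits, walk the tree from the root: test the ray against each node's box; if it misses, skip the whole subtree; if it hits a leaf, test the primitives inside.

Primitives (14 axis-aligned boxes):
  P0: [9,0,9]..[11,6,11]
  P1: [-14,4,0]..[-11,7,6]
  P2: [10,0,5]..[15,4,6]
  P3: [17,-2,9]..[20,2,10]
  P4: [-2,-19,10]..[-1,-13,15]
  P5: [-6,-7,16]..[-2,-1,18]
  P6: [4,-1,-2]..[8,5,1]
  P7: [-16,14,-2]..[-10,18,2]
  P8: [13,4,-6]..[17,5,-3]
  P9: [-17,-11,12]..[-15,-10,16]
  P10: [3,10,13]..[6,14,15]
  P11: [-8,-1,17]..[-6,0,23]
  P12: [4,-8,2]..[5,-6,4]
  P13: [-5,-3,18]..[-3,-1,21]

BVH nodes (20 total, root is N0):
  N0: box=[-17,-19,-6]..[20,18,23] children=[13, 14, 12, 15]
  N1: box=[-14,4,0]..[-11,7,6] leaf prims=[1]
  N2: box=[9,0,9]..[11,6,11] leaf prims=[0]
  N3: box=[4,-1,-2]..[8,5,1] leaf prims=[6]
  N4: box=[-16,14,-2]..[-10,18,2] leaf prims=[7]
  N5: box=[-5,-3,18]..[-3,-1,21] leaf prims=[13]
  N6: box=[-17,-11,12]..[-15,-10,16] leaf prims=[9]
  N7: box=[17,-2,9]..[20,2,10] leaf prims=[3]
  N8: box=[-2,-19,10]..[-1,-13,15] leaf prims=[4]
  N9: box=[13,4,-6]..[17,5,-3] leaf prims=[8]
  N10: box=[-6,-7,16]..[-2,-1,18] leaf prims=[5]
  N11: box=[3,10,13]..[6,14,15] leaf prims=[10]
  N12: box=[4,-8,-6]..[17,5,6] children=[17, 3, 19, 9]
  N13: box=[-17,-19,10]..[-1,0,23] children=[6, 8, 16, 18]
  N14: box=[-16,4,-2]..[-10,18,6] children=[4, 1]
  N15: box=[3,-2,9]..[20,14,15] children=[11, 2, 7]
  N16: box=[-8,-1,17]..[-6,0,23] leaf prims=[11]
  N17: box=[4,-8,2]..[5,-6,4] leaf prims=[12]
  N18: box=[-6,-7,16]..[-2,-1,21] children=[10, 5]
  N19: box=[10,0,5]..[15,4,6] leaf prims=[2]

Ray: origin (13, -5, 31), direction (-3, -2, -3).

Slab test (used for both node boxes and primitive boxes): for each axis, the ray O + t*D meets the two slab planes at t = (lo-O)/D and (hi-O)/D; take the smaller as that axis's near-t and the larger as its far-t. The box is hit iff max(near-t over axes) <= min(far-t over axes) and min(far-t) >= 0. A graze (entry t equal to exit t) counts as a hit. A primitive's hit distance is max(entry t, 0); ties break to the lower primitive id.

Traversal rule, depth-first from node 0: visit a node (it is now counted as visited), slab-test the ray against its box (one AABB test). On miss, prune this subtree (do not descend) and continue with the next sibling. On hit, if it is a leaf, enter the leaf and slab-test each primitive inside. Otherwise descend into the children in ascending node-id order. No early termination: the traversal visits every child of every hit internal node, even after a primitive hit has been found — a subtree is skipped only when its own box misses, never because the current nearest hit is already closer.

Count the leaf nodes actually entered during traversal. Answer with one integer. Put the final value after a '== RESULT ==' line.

Walk:
N0 x:[-7/3,10] y:[-23/2,7] z:[8/3,37/3] -> hit [8/3,7], descend [12, 13, 14, 15]
  N12 x:[-4/3,3] y:[-5,3/2] z:[25/3,37/3] -> miss, prune
  N13 x:[14/3,10] y:[-5/2,7] z:[8/3,7] -> hit [14/3,7], descend [6, 8, 16, 18]
    N6 x:[28/3,10] y:[5/2,3] z:[5,19/3] -> miss, prune
    N8 x:[14/3,5] y:[4,7] z:[16/3,7] -> miss, prune
    N16 x:[19/3,7] y:[-5/2,-2] z:[8/3,14/3] -> miss, prune
    N18 x:[5,19/3] y:[-2,1] z:[10/3,5] -> miss, prune
  N14 x:[23/3,29/3] y:[-23/2,-9/2] z:[25/3,11] -> miss, prune
  N15 x:[-7/3,10/3] y:[-19/2,-3/2] z:[16/3,22/3] -> miss, prune

Summary -> nodes [0, 12, 13, 6, 8, 16, 18, 14, 15]; box-tests=9; leaf-entries=0; first=miss

== RESULT ==
0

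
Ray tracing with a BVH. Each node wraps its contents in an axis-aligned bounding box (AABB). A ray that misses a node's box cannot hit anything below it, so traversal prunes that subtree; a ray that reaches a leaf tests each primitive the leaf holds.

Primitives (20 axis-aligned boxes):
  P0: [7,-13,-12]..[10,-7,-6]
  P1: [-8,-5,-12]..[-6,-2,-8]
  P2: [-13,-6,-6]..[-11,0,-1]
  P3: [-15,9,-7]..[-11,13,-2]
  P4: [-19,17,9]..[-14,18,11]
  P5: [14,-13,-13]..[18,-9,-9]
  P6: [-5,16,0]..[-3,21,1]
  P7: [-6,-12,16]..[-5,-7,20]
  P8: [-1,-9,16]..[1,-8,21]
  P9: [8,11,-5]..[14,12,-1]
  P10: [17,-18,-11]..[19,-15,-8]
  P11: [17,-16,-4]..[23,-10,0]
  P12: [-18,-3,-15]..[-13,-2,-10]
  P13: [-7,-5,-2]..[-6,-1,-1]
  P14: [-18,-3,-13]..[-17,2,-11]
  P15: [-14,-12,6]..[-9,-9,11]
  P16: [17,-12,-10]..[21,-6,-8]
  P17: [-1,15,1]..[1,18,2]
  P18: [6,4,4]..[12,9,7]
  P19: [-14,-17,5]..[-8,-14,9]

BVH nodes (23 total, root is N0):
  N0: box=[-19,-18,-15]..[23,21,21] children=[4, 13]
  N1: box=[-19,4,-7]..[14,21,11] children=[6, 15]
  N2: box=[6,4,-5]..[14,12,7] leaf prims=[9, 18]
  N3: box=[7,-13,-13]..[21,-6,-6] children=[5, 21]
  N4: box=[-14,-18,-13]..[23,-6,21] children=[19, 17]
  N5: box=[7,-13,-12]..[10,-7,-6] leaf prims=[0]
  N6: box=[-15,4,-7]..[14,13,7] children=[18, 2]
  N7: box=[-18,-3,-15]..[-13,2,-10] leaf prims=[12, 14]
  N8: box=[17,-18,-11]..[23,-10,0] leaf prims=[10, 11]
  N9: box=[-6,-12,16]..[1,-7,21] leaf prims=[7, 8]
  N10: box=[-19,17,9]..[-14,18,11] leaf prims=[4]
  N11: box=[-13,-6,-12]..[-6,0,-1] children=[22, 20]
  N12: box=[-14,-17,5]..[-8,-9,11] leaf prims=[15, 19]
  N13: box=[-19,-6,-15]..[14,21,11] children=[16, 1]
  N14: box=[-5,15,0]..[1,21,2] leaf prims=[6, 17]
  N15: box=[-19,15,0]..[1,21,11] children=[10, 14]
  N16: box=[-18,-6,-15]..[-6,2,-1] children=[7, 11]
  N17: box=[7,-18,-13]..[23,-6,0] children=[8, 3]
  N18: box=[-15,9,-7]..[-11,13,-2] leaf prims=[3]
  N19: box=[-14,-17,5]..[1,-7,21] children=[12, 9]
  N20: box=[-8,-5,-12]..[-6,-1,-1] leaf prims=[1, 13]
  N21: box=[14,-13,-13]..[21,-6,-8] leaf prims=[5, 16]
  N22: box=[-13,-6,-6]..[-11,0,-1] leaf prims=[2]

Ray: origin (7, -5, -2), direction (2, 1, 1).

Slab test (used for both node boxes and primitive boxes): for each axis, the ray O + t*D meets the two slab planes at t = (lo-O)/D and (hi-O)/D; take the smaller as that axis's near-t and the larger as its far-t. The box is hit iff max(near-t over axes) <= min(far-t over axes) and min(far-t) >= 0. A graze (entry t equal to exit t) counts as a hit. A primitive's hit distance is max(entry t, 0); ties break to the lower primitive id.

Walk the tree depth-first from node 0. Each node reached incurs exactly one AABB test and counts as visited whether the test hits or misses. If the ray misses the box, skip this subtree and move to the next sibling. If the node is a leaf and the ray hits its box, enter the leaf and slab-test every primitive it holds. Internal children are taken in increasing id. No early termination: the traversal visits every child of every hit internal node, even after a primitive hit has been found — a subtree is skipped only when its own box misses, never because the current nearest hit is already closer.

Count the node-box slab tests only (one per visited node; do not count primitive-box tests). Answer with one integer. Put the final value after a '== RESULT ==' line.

Traverse from the root:
N0 x:[-13,8] y:[-13,26] z:[-13,23] -> hit [-13,8], descend [4, 13]
  N4 x:[-21/2,8] y:[-13,-1] z:[-11,23] -> miss, prune
  N13 x:[-13,7/2] y:[-1,26] z:[-13,13] -> hit [-1,7/2], descend [1, 16]
    N1 x:[-13,7/2] y:[9,26] z:[-5,13] -> miss, prune
    N16 x:[-25/2,-13/2] y:[-1,7] z:[-13,1] -> miss, prune

Summary -> nodes [0, 4, 13, 1, 16]; box-tests=5; leaf-entries=0; first=miss

== RESULT ==
5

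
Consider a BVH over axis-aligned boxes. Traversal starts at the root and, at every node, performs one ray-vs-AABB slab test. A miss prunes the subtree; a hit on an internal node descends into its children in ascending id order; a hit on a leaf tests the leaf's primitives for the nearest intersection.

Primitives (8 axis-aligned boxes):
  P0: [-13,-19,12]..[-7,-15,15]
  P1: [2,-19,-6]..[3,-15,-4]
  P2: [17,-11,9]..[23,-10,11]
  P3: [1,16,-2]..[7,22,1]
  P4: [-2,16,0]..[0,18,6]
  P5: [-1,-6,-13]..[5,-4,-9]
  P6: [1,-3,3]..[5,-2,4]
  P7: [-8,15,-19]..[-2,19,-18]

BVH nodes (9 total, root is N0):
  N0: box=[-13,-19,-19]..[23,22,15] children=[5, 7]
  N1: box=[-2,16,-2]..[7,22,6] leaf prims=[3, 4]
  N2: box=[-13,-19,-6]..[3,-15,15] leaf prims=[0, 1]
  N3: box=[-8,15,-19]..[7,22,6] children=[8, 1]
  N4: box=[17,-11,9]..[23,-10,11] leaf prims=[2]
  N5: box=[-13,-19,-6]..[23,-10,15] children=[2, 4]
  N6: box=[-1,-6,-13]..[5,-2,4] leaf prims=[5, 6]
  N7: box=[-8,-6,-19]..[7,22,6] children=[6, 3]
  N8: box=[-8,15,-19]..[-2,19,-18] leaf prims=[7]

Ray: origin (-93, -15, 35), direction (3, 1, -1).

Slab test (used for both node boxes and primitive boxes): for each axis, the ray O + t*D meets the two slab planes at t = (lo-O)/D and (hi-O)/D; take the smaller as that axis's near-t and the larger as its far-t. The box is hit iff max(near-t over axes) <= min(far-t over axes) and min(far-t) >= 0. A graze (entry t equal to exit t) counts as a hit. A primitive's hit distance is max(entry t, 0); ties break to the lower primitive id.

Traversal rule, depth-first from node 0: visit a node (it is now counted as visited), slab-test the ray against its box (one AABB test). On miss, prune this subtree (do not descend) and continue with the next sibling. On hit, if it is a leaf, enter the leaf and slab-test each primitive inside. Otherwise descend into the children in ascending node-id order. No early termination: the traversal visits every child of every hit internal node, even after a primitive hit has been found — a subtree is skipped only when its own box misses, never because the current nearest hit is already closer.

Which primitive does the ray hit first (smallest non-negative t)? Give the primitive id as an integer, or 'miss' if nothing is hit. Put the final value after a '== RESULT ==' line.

Walk:
N0 x:[80/3,116/3] y:[-4,37] z:[20,54] -> hit [80/3,37], descend [5, 7]
  N5 x:[80/3,116/3] y:[-4,5] z:[20,41] -> miss, prune
  N7 x:[85/3,100/3] y:[9,37] z:[29,54] -> hit [29,100/3], descend [3, 6]
    N3 x:[85/3,100/3] y:[30,37] z:[29,54] -> hit [30,100/3], descend [1, 8]
      N1 x:[91/3,100/3] y:[31,37] z:[29,37] -> hit [31,100/3] leaf, test {P3(miss), P4@t=31}
      N8 x:[85/3,91/3] y:[30,34] z:[53,54] -> miss, prune
    N6 x:[92/3,98/3] y:[9,13] z:[31,48] -> miss, prune

7 AABB tests over nodes [0, 5, 7, 3, 1, 8, 6]; 1 leaf entered; closest P4.

== RESULT ==
4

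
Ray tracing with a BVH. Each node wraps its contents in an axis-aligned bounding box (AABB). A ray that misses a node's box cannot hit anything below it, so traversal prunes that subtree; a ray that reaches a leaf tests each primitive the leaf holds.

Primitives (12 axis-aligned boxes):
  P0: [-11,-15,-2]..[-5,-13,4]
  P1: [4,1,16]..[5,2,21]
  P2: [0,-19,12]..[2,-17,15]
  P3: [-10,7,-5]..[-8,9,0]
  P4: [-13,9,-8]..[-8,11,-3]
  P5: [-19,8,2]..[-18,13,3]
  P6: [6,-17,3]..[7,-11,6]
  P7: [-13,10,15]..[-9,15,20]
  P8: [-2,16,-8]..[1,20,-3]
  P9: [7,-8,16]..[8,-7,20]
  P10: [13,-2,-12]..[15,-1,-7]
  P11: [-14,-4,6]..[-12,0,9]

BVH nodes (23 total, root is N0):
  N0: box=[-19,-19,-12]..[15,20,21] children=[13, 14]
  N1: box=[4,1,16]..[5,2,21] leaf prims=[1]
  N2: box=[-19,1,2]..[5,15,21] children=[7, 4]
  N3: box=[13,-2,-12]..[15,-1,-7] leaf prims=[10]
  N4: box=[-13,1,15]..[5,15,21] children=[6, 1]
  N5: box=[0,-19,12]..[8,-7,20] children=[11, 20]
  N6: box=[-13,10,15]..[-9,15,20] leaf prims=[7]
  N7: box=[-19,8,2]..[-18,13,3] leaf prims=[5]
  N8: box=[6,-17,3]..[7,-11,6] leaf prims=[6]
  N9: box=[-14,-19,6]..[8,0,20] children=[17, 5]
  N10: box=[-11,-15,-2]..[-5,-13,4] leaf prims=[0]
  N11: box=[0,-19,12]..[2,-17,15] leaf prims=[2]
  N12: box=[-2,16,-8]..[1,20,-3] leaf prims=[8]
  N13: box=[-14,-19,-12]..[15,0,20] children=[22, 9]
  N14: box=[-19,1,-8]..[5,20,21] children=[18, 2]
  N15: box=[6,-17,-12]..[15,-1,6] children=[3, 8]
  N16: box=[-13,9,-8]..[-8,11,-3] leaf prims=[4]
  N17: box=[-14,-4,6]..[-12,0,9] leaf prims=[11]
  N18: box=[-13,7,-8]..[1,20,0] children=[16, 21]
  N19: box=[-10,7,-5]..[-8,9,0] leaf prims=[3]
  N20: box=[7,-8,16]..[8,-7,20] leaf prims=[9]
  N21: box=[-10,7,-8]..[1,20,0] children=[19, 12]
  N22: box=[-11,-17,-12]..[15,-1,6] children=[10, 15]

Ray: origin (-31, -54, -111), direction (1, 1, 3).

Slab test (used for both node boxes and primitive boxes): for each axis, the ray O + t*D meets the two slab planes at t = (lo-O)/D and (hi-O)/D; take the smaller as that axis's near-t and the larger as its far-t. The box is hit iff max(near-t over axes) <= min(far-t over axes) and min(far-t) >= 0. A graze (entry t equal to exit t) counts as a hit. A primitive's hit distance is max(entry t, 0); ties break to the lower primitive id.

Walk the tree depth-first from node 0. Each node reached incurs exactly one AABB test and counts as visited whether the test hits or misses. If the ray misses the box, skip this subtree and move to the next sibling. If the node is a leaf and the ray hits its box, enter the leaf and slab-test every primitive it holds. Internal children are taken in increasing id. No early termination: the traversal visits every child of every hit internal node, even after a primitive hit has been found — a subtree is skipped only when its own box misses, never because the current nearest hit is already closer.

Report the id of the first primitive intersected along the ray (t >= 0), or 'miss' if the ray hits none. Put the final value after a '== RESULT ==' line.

Walk:
N0 x:[12,46] y:[35,74] z:[33,44] -> hit [35,44], descend [13, 14]
  N13 x:[17,46] y:[35,54] z:[33,131/3] -> hit [35,131/3], descend [9, 22]
    N9 x:[17,39] y:[35,54] z:[39,131/3] -> hit [39,39], descend [5, 17]
      N5 x:[31,39] y:[35,47] z:[41,131/3] -> miss, prune
      N17 x:[17,19] y:[50,54] z:[39,40] -> miss, prune
    N22 x:[20,46] y:[37,53] z:[33,39] -> hit [37,39], descend [10, 15]
      N10 x:[20,26] y:[39,41] z:[109/3,115/3] -> miss, prune
      N15 x:[37,46] y:[37,53] z:[33,39] -> hit [37,39], descend [3, 8]
        N3 x:[44,46] y:[52,53] z:[33,104/3] -> miss, prune
        N8 x:[37,38] y:[37,43] z:[38,39] -> hit [38,38] leaf, test {P6@t=38}
  N14 x:[12,36] y:[55,74] z:[103/3,44] -> miss, prune

11 AABB tests over nodes [0, 13, 9, 5, 17, 22, 10, 15, 3, 8, 14]; 1 leaf entered; closest P6.

== RESULT ==
6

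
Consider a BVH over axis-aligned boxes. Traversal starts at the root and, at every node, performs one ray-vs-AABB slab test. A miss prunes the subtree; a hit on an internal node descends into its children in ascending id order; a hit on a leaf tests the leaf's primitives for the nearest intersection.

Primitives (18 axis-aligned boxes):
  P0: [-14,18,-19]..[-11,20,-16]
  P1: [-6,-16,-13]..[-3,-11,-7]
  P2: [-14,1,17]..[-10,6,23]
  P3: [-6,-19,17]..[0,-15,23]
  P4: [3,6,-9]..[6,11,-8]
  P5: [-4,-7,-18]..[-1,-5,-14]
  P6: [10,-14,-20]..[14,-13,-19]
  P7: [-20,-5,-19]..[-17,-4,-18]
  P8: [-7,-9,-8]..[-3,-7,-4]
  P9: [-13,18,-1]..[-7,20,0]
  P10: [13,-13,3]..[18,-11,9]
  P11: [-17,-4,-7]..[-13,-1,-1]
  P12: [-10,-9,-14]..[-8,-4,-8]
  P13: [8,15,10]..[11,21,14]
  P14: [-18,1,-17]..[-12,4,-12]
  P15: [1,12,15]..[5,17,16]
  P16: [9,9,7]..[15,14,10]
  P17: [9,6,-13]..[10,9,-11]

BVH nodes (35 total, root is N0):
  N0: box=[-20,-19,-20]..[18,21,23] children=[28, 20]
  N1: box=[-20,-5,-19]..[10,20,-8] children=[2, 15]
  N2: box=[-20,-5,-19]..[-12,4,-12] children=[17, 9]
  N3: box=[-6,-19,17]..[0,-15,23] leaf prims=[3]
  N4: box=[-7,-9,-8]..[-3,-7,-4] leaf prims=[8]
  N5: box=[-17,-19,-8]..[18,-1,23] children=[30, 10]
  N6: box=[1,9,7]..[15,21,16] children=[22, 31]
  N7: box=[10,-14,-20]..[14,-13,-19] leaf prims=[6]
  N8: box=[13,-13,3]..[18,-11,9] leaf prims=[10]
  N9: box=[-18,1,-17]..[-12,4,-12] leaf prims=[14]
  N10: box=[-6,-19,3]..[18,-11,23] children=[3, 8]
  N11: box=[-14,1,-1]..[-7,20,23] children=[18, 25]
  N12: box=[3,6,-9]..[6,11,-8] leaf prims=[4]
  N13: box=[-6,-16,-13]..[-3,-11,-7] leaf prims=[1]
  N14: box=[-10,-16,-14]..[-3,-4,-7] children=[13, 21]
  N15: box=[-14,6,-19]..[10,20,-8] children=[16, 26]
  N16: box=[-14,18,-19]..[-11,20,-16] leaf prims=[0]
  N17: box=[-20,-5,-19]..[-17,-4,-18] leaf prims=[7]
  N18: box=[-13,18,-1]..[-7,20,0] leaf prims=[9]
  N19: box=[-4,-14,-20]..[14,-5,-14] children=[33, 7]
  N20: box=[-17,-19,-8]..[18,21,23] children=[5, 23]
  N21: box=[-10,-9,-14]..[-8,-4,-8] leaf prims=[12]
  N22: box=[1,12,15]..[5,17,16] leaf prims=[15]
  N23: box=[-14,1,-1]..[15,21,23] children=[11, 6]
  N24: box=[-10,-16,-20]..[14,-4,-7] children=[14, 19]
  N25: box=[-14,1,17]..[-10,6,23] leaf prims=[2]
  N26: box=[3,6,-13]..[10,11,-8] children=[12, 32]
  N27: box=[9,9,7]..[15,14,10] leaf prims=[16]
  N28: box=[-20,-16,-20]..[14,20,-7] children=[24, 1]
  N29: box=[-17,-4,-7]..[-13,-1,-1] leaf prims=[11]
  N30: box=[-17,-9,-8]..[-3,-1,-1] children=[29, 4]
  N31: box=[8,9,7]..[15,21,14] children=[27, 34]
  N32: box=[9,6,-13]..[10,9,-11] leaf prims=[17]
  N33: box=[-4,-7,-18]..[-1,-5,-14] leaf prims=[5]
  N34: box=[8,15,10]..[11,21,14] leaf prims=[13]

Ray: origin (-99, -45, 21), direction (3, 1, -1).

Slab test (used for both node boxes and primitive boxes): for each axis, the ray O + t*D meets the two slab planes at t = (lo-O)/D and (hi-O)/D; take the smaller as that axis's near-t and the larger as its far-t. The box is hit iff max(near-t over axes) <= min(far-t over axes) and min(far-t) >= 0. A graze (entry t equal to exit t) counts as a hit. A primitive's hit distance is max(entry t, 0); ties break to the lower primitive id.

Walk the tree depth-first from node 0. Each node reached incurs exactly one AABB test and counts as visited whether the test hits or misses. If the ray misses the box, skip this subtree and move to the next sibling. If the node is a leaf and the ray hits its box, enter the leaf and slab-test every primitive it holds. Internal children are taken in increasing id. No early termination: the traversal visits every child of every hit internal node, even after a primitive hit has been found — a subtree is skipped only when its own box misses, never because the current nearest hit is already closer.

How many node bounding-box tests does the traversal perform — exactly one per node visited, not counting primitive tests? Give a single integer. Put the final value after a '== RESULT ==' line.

Trace the traversal:
N0 x:[79/3,39] y:[26,66] z:[-2,41] -> hit [79/3,39], descend [20, 28]
  N20 x:[82/3,39] y:[26,66] z:[-2,29] -> hit [82/3,29], descend [5, 23]
    N5 x:[82/3,39] y:[26,44] z:[-2,29] -> hit [82/3,29], descend [10, 30]
      N10 x:[31,39] y:[26,34] z:[-2,18] -> miss, prune
      N30 x:[82/3,32] y:[36,44] z:[22,29] -> miss, prune
    N23 x:[85/3,38] y:[46,66] z:[-2,22] -> miss, prune
  N28 x:[79/3,113/3] y:[29,65] z:[28,41] -> hit [29,113/3], descend [1, 24]
    N1 x:[79/3,109/3] y:[40,65] z:[29,40] -> miss, prune
    N24 x:[89/3,113/3] y:[29,41] z:[28,41] -> hit [89/3,113/3], descend [14, 19]
      N14 x:[89/3,32] y:[29,41] z:[28,35] -> hit [89/3,32], descend [13, 21]
        N13 x:[31,32] y:[29,34] z:[28,34] -> hit [31,32] leaf, test {P1@t=31}
        N21 x:[89/3,91/3] y:[36,41] z:[29,35] -> miss, prune
      N19 x:[95/3,113/3] y:[31,40] z:[35,41] -> hit [35,113/3], descend [7, 33]
        N7 x:[109/3,113/3] y:[31,32] z:[40,41] -> miss, prune
        N33 x:[95/3,98/3] y:[38,40] z:[35,39] -> miss, prune

Summary -> nodes [0, 20, 5, 10, 30, 23, 28, 1, 24, 14, 13, 21, 19, 7, 33]; box-tests=15; leaf-entries=1; first=P1

== RESULT ==
15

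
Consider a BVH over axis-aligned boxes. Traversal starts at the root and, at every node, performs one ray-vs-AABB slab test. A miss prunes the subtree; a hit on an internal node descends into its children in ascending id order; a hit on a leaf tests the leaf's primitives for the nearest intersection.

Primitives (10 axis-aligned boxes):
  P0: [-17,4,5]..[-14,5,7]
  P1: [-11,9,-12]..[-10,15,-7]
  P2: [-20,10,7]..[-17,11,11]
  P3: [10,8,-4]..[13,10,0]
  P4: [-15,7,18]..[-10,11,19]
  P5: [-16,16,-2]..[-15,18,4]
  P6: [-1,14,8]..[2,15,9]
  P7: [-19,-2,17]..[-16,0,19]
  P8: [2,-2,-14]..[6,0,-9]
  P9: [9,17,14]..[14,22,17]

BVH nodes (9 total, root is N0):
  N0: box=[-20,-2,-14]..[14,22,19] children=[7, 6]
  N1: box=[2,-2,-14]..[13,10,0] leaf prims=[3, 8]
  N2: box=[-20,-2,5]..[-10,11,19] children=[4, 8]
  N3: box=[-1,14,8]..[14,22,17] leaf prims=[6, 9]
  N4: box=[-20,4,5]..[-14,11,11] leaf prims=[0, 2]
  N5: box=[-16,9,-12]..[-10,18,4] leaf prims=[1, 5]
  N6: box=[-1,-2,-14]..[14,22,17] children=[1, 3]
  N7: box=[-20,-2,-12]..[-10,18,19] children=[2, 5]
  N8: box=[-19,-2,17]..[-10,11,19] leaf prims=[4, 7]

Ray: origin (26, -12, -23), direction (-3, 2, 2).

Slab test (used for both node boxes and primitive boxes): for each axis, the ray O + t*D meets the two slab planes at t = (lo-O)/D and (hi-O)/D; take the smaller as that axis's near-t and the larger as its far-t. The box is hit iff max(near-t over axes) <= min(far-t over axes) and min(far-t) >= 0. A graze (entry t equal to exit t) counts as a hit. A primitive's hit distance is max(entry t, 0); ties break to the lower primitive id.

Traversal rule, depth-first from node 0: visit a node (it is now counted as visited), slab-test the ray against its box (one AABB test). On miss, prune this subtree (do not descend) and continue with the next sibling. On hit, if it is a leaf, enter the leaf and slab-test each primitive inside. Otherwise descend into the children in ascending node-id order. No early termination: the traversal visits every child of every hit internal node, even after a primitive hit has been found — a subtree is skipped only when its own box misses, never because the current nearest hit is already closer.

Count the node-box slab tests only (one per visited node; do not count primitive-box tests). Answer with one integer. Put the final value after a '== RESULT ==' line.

Walk:
N0 x:[4,46/3] y:[5,17] z:[9/2,21] -> hit [5,46/3], descend [6, 7]
  N6 x:[4,9] y:[5,17] z:[9/2,20] -> hit [5,9], descend [1, 3]
    N1 x:[13/3,8] y:[5,11] z:[9/2,23/2] -> hit [5,8] leaf, test {P3(miss), P8(miss)}
    N3 x:[4,9] y:[13,17] z:[31/2,20] -> miss, prune
  N7 x:[12,46/3] y:[5,15] z:[11/2,21] -> hit [12,15], descend [2, 5]
    N2 x:[12,46/3] y:[5,23/2] z:[14,21] -> miss, prune
    N5 x:[12,14] y:[21/2,15] z:[11/2,27/2] -> hit [12,27/2] leaf, test {P1(miss), P5(miss)}

order=[0, 6, 1, 3, 7, 2, 5]  |boxes|=7  |leaves|=2  hit=miss

== RESULT ==
7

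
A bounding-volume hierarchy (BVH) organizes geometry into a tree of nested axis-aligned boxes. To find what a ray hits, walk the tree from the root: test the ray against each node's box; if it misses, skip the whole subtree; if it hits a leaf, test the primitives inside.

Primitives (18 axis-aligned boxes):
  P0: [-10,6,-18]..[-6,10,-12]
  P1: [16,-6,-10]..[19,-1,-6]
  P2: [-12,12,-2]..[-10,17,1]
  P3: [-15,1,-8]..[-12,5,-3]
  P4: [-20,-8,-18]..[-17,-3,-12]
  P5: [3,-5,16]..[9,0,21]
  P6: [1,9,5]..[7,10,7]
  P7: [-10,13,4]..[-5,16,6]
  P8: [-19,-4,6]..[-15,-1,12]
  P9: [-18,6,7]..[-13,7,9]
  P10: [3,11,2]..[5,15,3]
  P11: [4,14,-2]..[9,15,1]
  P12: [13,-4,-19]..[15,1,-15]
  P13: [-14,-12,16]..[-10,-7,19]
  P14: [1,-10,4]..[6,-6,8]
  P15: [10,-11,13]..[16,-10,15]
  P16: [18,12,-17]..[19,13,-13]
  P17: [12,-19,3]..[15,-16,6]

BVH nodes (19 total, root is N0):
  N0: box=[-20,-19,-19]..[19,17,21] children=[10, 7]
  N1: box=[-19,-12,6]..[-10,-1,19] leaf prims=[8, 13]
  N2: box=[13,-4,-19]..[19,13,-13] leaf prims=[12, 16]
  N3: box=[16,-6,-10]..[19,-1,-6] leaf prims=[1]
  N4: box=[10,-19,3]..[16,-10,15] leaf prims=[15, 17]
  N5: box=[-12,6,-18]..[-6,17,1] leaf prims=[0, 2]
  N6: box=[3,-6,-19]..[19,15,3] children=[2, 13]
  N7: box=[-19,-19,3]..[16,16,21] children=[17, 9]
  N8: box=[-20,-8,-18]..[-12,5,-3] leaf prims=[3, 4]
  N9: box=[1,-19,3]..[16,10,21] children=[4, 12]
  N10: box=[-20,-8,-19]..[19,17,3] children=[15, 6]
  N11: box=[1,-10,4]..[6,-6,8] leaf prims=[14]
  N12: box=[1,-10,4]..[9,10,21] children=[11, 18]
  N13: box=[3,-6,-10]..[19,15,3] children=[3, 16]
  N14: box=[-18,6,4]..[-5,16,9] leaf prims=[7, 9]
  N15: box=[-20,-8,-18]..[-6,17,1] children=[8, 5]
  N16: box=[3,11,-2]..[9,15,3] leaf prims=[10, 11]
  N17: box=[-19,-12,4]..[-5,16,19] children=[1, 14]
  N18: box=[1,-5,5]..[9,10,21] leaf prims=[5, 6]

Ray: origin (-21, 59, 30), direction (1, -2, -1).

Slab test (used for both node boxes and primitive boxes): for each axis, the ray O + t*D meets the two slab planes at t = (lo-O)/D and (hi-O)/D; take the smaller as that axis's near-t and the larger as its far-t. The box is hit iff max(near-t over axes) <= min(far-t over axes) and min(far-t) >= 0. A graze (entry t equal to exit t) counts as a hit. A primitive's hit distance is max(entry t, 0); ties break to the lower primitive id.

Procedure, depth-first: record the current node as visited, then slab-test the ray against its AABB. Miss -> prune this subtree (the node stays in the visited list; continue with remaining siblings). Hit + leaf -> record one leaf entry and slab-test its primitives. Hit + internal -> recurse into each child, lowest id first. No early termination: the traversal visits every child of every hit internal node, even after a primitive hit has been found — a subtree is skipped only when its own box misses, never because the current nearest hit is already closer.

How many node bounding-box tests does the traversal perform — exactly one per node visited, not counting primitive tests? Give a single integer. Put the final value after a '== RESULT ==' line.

Traverse from the root:
N0 x:[1,40] y:[21,39] z:[9,49] -> hit [21,39], descend [7, 10]
  N7 x:[2,37] y:[43/2,39] z:[9,27] -> hit [43/2,27], descend [9, 17]
    N9 x:[22,37] y:[49/2,39] z:[9,27] -> hit [49/2,27], descend [4, 12]
      N4 x:[31,37] y:[69/2,39] z:[15,27] -> miss, prune
      N12 x:[22,30] y:[49/2,69/2] z:[9,26] -> hit [49/2,26], descend [11, 18]
        N11 x:[22,27] y:[65/2,69/2] z:[22,26] -> miss, prune
        N18 x:[22,30] y:[49/2,32] z:[9,25] -> hit [49/2,25] leaf, test {P5(miss), P6@t=49/2}
    N17 x:[2,16] y:[43/2,71/2] z:[11,26] -> miss, prune
  N10 x:[1,40] y:[21,67/2] z:[27,49] -> hit [27,67/2], descend [6, 15]
    N6 x:[24,40] y:[22,65/2] z:[27,49] -> hit [27,65/2], descend [2, 13]
      N2 x:[34,40] y:[23,63/2] z:[43,49] -> miss, prune
      N13 x:[24,40] y:[22,65/2] z:[27,40] -> hit [27,65/2], descend [3, 16]
        N3 x:[37,40] y:[30,65/2] z:[36,40] -> miss, prune
        N16 x:[24,30] y:[22,24] z:[27,32] -> miss, prune
    N15 x:[1,15] y:[21,67/2] z:[29,48] -> miss, prune

Summary -> nodes [0, 7, 9, 4, 12, 11, 18, 17, 10, 6, 2, 13, 3, 16, 15]; box-tests=15; leaf-entries=1; first=P6

== RESULT ==
15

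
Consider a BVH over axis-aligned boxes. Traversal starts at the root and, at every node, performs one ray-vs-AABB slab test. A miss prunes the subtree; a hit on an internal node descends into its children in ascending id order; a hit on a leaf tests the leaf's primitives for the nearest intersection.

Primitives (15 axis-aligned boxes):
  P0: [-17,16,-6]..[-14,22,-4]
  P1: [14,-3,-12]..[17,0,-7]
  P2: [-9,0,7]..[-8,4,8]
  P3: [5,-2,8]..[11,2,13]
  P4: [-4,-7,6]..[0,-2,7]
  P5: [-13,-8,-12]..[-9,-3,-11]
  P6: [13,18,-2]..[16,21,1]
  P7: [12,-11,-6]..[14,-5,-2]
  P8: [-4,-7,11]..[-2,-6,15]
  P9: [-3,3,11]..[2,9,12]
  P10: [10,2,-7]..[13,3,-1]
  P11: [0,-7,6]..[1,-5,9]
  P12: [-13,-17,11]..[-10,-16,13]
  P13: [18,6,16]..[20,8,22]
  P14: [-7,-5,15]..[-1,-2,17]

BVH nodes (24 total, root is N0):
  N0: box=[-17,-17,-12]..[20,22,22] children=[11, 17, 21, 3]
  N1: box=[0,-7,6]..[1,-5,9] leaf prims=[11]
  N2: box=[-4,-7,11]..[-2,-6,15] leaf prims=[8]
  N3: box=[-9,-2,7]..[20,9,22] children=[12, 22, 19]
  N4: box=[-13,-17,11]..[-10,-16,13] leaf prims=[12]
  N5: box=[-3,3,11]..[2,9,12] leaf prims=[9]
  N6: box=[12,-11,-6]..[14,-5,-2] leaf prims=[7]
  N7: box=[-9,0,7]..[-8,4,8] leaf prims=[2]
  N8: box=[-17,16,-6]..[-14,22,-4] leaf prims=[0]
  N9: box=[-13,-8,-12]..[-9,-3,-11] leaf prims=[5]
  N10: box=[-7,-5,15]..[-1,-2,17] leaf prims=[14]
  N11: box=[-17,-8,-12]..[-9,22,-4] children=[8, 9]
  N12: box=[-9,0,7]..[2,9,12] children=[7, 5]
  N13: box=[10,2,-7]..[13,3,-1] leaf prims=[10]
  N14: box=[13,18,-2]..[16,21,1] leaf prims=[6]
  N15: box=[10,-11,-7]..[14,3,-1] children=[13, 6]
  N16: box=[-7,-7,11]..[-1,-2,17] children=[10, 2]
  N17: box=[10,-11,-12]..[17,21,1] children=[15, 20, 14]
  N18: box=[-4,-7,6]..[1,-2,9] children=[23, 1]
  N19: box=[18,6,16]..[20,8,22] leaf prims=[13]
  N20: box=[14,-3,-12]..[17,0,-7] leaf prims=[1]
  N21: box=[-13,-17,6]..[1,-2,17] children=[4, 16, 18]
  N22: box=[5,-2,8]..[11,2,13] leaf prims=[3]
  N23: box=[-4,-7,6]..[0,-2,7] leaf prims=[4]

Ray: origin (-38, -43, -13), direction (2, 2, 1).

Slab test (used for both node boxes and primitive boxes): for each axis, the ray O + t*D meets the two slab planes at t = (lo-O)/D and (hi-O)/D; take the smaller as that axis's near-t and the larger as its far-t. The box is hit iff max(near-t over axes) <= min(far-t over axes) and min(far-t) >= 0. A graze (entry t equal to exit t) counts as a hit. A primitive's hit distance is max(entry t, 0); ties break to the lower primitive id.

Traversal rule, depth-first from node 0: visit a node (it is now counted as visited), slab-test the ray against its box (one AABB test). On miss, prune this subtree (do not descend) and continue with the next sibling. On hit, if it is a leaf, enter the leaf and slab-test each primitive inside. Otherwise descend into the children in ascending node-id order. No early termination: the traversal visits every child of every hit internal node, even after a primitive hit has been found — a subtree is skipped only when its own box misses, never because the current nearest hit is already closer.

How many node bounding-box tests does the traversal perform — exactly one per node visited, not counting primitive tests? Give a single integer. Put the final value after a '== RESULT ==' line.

Trace the traversal:
N0 x:[21/2,29] y:[13,65/2] z:[1,35] -> hit [13,29], descend [3, 11, 17, 21]
  N3 x:[29/2,29] y:[41/2,26] z:[20,35] -> hit [41/2,26], descend [12, 19, 22]
    N12 x:[29/2,20] y:[43/2,26] z:[20,25] -> miss, prune
    N19 x:[28,29] y:[49/2,51/2] z:[29,35] -> miss, prune
    N22 x:[43/2,49/2] y:[41/2,45/2] z:[21,26] -> hit [43/2,45/2] leaf, test {P3@t=43/2}
  N11 x:[21/2,29/2] y:[35/2,65/2] z:[1,9] -> miss, prune
  N17 x:[24,55/2] y:[16,32] z:[1,14] -> miss, prune
  N21 x:[25/2,39/2] y:[13,41/2] z:[19,30] -> hit [19,39/2], descend [4, 16, 18]
    N4 x:[25/2,14] y:[13,27/2] z:[24,26] -> miss, prune
    N16 x:[31/2,37/2] y:[18,41/2] z:[24,30] -> miss, prune
    N18 x:[17,39/2] y:[18,41/2] z:[19,22] -> hit [19,39/2], descend [1, 23]
      N1 x:[19,39/2] y:[18,19] z:[19,22] -> hit [19,19] leaf, test {P11@t=19}
      N23 x:[17,19] y:[18,41/2] z:[19,20] -> hit [19,19] leaf, test {P4@t=19}

Summary -> nodes [0, 3, 12, 19, 22, 11, 17, 21, 4, 16, 18, 1, 23]; box-tests=13; leaf-entries=3; first=P4

== RESULT ==
13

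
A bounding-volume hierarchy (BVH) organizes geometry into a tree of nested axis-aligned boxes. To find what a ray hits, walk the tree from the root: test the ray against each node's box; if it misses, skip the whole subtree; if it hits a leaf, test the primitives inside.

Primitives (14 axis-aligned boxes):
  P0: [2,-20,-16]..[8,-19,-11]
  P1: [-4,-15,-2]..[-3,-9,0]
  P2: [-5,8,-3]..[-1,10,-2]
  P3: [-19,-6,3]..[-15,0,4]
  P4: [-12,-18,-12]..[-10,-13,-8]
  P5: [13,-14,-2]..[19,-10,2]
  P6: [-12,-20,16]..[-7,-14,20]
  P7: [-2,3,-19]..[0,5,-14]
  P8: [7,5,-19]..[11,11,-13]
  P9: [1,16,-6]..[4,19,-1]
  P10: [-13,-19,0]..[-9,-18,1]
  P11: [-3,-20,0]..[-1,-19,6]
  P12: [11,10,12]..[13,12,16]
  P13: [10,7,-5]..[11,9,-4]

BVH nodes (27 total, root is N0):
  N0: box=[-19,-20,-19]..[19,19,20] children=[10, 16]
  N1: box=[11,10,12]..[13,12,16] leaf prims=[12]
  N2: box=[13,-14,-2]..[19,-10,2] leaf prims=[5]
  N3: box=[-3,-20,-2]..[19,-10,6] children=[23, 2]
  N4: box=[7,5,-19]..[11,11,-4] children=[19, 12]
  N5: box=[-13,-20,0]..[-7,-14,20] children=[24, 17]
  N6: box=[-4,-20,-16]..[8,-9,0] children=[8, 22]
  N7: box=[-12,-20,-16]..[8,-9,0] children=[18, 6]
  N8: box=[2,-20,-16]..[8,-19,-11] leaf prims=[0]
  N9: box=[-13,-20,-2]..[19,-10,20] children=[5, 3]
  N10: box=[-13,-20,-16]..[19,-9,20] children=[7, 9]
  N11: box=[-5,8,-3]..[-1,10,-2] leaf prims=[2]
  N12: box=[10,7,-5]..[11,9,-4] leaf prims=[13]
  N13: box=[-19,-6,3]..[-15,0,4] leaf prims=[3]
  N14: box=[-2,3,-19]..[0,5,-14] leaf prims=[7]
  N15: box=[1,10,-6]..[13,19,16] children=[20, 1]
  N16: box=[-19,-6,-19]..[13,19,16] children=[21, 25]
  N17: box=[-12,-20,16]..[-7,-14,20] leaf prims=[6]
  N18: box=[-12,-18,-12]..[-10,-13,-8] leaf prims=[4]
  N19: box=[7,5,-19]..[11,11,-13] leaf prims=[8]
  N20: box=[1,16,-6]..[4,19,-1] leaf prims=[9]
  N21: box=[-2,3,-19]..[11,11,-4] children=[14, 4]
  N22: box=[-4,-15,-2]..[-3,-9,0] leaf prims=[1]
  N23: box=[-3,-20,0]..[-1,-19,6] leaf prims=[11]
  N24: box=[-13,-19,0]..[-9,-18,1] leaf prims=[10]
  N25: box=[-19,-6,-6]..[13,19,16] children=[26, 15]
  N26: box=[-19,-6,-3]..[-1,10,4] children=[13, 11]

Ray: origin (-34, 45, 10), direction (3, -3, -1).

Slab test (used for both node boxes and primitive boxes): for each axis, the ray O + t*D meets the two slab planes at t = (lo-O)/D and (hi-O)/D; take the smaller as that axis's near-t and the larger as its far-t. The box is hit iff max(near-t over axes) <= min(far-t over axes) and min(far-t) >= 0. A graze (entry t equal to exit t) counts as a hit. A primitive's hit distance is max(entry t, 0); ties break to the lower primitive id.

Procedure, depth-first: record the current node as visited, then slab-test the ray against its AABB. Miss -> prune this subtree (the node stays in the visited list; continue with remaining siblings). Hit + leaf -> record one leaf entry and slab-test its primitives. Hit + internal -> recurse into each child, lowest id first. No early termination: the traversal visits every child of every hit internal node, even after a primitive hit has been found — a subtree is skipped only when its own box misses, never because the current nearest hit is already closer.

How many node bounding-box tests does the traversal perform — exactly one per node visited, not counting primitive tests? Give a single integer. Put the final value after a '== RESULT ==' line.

Trace the traversal:
N0 x:[5,53/3] y:[26/3,65/3] z:[-10,29] -> hit [26/3,53/3], descend [10, 16]
  N10 x:[7,53/3] y:[18,65/3] z:[-10,26] -> miss, prune
  N16 x:[5,47/3] y:[26/3,17] z:[-6,29] -> hit [26/3,47/3], descend [21, 25]
    N21 x:[32/3,15] y:[34/3,14] z:[14,29] -> hit [14,14], descend [4, 14]
      N4 x:[41/3,15] y:[34/3,40/3] z:[14,29] -> miss, prune
      N14 x:[32/3,34/3] y:[40/3,14] z:[24,29] -> miss, prune
    N25 x:[5,47/3] y:[26/3,17] z:[-6,16] -> hit [26/3,47/3], descend [15, 26]
      N15 x:[35/3,47/3] y:[26/3,35/3] z:[-6,16] -> hit [35/3,35/3], descend [1, 20]
        N1 x:[15,47/3] y:[11,35/3] z:[-6,-2] -> miss, prune
        N20 x:[35/3,38/3] y:[26/3,29/3] z:[11,16] -> miss, prune
      N26 x:[5,11] y:[35/3,17] z:[6,13] -> miss, prune

11 AABB tests over nodes [0, 10, 16, 21, 4, 14, 25, 15, 1, 20, 26]; 0 leaves entered; closest miss.

== RESULT ==
11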